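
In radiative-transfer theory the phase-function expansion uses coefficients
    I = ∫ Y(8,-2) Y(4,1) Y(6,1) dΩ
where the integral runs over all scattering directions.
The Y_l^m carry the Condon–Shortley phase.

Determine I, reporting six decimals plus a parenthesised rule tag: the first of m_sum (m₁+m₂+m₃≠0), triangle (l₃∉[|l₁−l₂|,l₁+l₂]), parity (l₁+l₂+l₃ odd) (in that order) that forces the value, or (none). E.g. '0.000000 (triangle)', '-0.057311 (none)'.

m-sum 0 ✓  L=18 even ✓  4≤6≤12 ✓
Π(2lᵢ+1) = 17×9×13 = 1989
triangle coeff Δ(8,4,6) = 1/23279256
Σ_t [2,4]: t=2:+1/1658880 t=3:−1/518400 t=4:+1/1658880 = -1/1382400
(3j)²=504/46189 [(8 4 6; 0 0 0)], sign=-1
Σ_t [3,5]: t=3:−1/2177280 t=4:+1/829440 t=5:−1/3456000 = 199/435456000
(3j)²=39601/3879876 [(8 4 6; -2 1 1)], sign=-1
⇒ 4πI² = 2138454/9653501
I = (+1)√(2138454/9653501/(4π)) = 0.13277081
No selection rule forces the value: the integral is nonzero (none).

0.132771 (none)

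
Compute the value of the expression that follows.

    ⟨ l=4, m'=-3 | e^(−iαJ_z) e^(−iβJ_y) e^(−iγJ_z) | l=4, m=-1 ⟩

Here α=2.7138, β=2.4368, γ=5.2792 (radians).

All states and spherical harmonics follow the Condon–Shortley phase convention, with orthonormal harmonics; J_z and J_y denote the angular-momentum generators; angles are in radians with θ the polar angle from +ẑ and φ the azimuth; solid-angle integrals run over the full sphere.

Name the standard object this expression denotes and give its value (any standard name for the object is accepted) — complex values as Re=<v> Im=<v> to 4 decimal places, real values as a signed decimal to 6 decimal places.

Wigner D-matrix element, Re=-0.0879 Im=-0.1009

This is a Wigner D-matrix element — the rotation-matrix element ⟨l m'| R(α,β,γ) |l m⟩ in the angular-momentum basis.
First d^4_{-3,-1}(β=2.4368), then the phase factors e^{-i(-3)α} and e^{-i(-1)γ}:
With c≡cos(β/2)=0.345148 and s≡sin(β/2)=0.938548, N=[1·5040·6·120]^{1/2}=1904.940944
The bounds max(0,m−m')=2 and min(l+m,l−m')=3 give 2 terms
  k=2: (−1)^0·1904.9409/(240)·0.3451^6·0.9385^2 = +0.011820
  k=3: (−1)^1·1904.9409/(144)·0.3451^4·0.9385^4 = -0.145669
d^4_{-3,-1}(2.4368) = +0.011820 -0.145669 = -0.133849
Phases: e^{-i·(-3)·2.7138}=-0.283477+0.958979i, e^{-i·(-1)·5.2792}=+0.536945-0.843618i ⇒ D=-0.087912-0.100931i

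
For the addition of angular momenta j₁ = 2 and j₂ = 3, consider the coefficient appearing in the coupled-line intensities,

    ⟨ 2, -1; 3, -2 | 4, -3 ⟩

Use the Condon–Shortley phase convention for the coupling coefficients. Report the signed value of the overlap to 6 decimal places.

+√(1/20) = +0.223607

√[9·1!3!5!/10! · 1!3!1!5!1!7!] = √(6480)
  +(−1)^0/∏(0,1,3,1,0,4)! = 1/144  (running 1/144)
  +(−1)^1/∏(1,0,2,0,1,5)! = -1/240  (running 1/360)
⟨..|..⟩ = √(6480)·(1/360) = +0.223607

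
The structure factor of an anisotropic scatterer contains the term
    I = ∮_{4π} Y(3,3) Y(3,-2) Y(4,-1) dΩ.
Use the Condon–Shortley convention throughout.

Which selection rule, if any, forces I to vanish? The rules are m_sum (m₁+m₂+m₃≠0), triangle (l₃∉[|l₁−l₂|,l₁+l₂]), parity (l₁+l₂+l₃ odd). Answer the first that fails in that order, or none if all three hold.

none

m₁+m₂+m₃ = 3 − 2 − 1 = 0  ✓
triangle: |3−3|=0 ≤ l₃=4 ≤ 3+3=6  ✓
parity: l₁+l₂+l₃ = 10 is even  ✓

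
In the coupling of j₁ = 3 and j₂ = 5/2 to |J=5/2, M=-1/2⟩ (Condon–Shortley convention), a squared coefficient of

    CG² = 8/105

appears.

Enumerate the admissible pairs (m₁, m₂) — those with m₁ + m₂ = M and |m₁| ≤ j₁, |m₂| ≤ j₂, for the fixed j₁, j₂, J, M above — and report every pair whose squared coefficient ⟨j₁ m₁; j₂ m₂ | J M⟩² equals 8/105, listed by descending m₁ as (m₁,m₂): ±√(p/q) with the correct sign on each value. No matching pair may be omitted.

Admissible pairs with m₁+m₂ = M = -1/2: (-3,5/2), (-2,3/2), (-1,1/2), (0,-1/2), (1,-3/2), (2,-5/2)
  (m₁,m₂)=(2,-5/2): CG² = 5/14, CG = +√(5/14)
  (m₁,m₂)=(1,-3/2): CG² = 1/35, CG = −√(1/35)
  (m₁,m₂)=(0,-1/2): CG² = 8/105, CG = −√(8/105)   ← matches the target
  (m₁,m₂)=(-1,1/2): CG² = 8/35, CG = +√(8/35)
  (m₁,m₂)=(-2,3/2): CG² = 1/14, CG = −√(1/14)
  (m₁,m₂)=(-3,5/2): CG² = 5/21, CG = −√(5/21)
Pairs with CG² = 8/105: (0,-1/2): −√(8/105)

(0,-1/2): −√(8/105)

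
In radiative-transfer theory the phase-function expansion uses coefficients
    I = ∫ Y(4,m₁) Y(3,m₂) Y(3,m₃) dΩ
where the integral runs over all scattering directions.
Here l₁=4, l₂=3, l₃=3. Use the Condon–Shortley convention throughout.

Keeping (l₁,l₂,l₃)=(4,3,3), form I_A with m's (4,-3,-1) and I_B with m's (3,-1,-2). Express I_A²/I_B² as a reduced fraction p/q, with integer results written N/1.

3/1

Shared (l₁,l₂,l₃)=(4,3,3): N and (l;000)² cancel in I_A²/I_B².
A: Δ = 4!·4!·2!/11! = 1/34650; Racah Σ t=0..0: t=0:+1/1152 = 1/1152; ⇒ 3j(4 3 3; 4 -3 -1)² = 1/33, sgn +1
B: Δ = 4!·4!·2!/11! = 1/34650; Racah Σ t=0..1: t=0:+1/288 t=1:−1/144 = -1/288; ⇒ 3j(4 3 3; 3 -1 -2)² = 1/99, sgn +1
I_A²/I_B² = (1/33)/(1/99) = 3/1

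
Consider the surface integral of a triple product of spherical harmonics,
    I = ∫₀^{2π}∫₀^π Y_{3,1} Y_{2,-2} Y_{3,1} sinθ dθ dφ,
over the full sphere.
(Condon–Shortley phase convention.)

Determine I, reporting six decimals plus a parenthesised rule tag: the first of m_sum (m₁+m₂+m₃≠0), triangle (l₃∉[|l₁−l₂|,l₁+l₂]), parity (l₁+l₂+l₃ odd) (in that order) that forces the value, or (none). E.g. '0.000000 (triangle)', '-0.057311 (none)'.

Rules hold: Σm=0, L=8 even, 1≤3≤5.
N = 7·5·7 = 245
Δ = 2!·4!·2!/9! = 1/3780
Racah Σ t=0..2: t=0:+1/24 t=1:−1/4 t=2:+1/24 = -1/6
⇒ 3j(3 2 3; 0 0 0)² = 4/105, sgn +1
Racah Σ t=0..0: t=0:+1/16 = 1/16
⇒ 3j(3 2 3; 1 -2 1)² = 2/35, sgn +1
4πI² = N·(3j₀)²·(3jₘ)² = 8/15
I = +1·√(0.533333/4π) = 0.20601291
No selection rule forces the value: the integral is nonzero (none).

0.206013 (none)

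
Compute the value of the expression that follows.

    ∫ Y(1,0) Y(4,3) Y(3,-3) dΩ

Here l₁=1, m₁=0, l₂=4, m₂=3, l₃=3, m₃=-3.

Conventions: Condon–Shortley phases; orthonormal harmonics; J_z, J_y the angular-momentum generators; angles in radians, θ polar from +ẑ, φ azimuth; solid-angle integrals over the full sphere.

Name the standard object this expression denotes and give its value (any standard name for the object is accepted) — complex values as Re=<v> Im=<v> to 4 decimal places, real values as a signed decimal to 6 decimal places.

This is a Gaunt coefficient — the integral of a triple product of spherical harmonics over the sphere.
Rules hold: Σm=0, L=8 even, 3≤3≤5.
N = 3·9·7 = 189
Δ = 2!·0!·6!/9! = 1/252
Racah Σ t=1..1: t=1:−1/36 = -1/36
⇒ 3j(1 4 3; 0 0 0)² = 4/63, sgn +1
Racah Σ t=1..1: t=1:−1/720 = -1/720
⇒ 3j(1 4 3; 0 3 -3)² = 1/36, sgn -1
4πI² = N·(3j₀)²·(3jₘ)² = 1/3
I = -1·√(0.333333/4π) = -0.16286750

Gaunt coefficient, -0.162868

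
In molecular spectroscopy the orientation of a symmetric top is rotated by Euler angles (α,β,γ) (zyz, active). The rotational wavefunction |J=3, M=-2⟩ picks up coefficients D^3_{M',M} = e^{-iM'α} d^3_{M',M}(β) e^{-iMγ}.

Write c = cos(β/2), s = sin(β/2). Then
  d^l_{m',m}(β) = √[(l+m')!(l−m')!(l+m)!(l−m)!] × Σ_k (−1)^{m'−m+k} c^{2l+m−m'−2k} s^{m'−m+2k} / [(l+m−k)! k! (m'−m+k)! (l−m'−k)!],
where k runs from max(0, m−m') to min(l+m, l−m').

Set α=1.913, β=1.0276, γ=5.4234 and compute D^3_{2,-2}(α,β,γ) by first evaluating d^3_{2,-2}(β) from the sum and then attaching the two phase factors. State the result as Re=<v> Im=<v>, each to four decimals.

Re=0.1533 Im=0.1393

First d^3_{2,-2}(β=1.0276), then the phase factors e^{-i(2)α} and e^{-i(-2)γ}:
c=cos(1.027600/2)=0.870883, s=sin(1.027600/2)=0.491490; N=√[120·1·1·120]=120.000000
k: max(0,(-2)−(2))=0 … min(3+(-2),3−(2))=1
  k=0: (−1)^4·120.0000/(24)·0.8709^2·0.4915^4 = +0.221283
  k=1: (−1)^5·120.0000/(120)·0.8709^0·0.4915^6 = -0.014096
d^3_{2,-2}(1.0276) = +0.221283 -0.014096 = +0.207188
D = (-0.774794+0.632214i)·(+0.207188)·(-0.148226-0.988954i) = +0.153334+0.139339i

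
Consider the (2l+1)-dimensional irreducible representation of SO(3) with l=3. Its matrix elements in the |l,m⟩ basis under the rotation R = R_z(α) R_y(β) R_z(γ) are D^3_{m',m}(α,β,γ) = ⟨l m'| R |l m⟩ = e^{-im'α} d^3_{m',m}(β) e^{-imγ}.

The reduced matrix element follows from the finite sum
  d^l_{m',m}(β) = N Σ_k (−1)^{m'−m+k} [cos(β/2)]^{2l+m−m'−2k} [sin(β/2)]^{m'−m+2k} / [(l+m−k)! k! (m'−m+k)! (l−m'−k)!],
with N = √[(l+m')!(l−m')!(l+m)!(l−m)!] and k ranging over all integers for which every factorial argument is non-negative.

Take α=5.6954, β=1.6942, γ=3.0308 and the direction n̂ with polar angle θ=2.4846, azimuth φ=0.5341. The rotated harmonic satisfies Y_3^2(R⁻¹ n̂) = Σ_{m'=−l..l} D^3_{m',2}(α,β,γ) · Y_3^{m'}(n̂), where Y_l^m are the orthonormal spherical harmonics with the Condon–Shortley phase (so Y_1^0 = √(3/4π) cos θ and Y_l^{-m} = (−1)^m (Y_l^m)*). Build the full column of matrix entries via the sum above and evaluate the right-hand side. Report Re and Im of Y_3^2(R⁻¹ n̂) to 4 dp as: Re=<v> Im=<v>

Re=0.0280 Im=0.3193

Need the full column D^3_{m',2} for m'=−3..3 at α=5.6954, β=1.6942, γ=3.0308.
cos(β/2)=0.662159, sin(β/2)=0.749363
d^3_{-3,2}: single k=5 term ⇒ +0.383266;  D = +0.011123-0.383104i
d^3_{-2,2}: k∈[4..5] ⇒ +0.691296 -0.177074 = +0.514223;  D = +0.297445-0.419465i
d^3_{-1,2}: k∈[3..4] ⇒ +0.772670 -0.494794 = +0.277876;  D = +0.259452-0.099499i
d^3_{0,2}: k∈[2..3] ⇒ +0.591282 -0.757277 = -0.165995;  D = -0.161937-0.036482i
d^3_{1,2}: k∈[1..2] ⇒ +0.301651 -0.772670 = -0.471020;  D = -0.324982-0.340949i
d^3_{2,2}: k∈[0..1] ⇒ +0.084290 -0.539764 = -0.455475;  D = -0.078692-0.448625i
d^3_{3,2}: single k=0 term ⇒ -0.233658;  D = +0.094025-0.213904i
Y_3^{m'}(θ=2.4846,φ=0.5341) and Σ D·Y over m':
  (+0.0111-0.3831i)·(-0.0030-0.0950i)  (+0.2974-0.4195i)·(-0.1454+0.2645i)  (+0.2595-0.0995i)·(+0.3627-0.2145i)  (-0.1619-0.0365i)·(-0.0399+0.0000i)  (-0.3250-0.3409i)·(-0.3627-0.2145i)  (-0.0787-0.4486i)·(-0.1454-0.2645i)  (+0.0940-0.2139i)·(+0.0030-0.0950i)
Y_3^2(R⁻¹ n̂) = +0.027968+0.319324i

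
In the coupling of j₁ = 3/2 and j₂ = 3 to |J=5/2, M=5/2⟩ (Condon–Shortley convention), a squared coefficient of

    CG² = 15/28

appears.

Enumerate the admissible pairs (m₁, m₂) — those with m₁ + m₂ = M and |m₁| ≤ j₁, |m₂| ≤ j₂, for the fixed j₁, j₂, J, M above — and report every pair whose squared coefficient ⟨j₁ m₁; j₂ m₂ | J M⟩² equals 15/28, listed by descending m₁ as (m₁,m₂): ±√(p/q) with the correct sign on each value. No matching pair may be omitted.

(-1/2,3): +√(15/28)

Admissible pairs with m₁+m₂ = M = 5/2: (-1/2,3), (1/2,2), (3/2,1)
  (m₁,m₂)=(3/2,1): CG² = 3/28, CG = +√(3/28)
  (m₁,m₂)=(1/2,2): CG² = 5/14, CG = −√(5/14)
  (m₁,m₂)=(-1/2,3): CG² = 15/28, CG = +√(15/28)   ← matches the target
Pairs with CG² = 15/28: (-1/2,3): +√(15/28)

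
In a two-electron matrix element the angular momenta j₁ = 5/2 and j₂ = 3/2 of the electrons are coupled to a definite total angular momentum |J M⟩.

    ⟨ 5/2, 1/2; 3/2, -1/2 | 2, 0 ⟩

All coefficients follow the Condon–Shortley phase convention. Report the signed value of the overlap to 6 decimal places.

-0.267261

triangle: 2!*3!*1!/7! = 12/5040
(j±m)!: 3!*2!*1!*2!*2!*2! = 96
prefactor² = (2J+1)*Δ*N² = 8/7
  k=0: +1/(0!*2!*2!*1!*1!*0!) = 1/4
  k=1: −1/(1!*1!*1!*0!*2!*1!) = -1/2
Σ = -1/4  ⇒  CG² = 8/7*(-1/4)² = 1/14
CG = −√(1/14) = -0.267261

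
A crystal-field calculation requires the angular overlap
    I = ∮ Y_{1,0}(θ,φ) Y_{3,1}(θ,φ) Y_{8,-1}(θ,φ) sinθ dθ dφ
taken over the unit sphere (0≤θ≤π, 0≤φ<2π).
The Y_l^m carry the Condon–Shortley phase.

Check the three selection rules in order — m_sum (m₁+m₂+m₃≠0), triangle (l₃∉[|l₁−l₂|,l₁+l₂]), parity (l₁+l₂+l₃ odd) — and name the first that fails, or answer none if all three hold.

m₁+m₂+m₃ = 0 + 1 − 1 = 0  ✓
triangle: need |l₁−l₂| ≤ l₃ ≤ l₁+l₂ = [2,4]; l₃=8 is outside  ✗
parity: l₁+l₂+l₃ = 12 is even

triangle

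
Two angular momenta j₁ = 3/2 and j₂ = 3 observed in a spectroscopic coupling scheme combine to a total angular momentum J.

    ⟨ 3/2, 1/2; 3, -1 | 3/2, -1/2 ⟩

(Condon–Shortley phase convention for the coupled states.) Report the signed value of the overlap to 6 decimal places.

√[4·3!0!3!/7! · 2!1!2!4!1!2!] = √(192/35)
  +(−1)^1/∏(1,2,0,1,0,2)! = -1/4  (running -1/4)
⟨..|..⟩ = √(192/35)·(-1/4) = -0.585540

-0.585540  (= −√(12/35))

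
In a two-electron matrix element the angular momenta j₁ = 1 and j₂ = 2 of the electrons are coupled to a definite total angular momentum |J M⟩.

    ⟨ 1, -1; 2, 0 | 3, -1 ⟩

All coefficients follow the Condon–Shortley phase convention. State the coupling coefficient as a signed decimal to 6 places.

triangle: 0!·2!·4!/7! = 48/5040
(j±m)!: 0!·2!·2!·2!·2!·4! = 384
prefactor² = (2J+1)·Δ·N² = 128/5
  k=0: +1/(0!·0!·2!·2!·0!·2!) = 1/8
Σ = 1/8  ⇒  CG² = 128/5·(1/8)² = 2/5
CG = +√(2/5) = +0.632456

+0.632456  (= +√(2/5))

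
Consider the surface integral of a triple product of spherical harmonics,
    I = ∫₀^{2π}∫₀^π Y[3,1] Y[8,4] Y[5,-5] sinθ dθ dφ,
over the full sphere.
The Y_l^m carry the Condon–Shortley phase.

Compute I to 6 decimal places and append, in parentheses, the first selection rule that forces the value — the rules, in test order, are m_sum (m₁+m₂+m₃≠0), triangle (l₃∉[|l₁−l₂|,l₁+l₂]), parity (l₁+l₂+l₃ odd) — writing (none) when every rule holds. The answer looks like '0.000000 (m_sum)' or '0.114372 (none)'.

m-sum 0 ✓  L=16 even ✓  5≤5≤11 ✓
Π(2lᵢ+1) = 7×17×11 = 1309
triangle coeff Δ(3,8,5) = 1/136136
Σ_t [3,3]: t=3:−1/518400 = -1/518400
(3j)²=56/2431 [(3 8 5; 0 0 0)], sign=+1
Σ_t [2,2]: t=2:+1/174182400 = 1/174182400
(3j)²=3/6188 [(3 8 5; 1 4 -5)], sign=+1
⇒ 4πI² = 42/2873
I = (+1)√(42/2873/(4π)) = 0.03410766
No selection rule forces the value: the integral is nonzero (none).

0.034108 (none)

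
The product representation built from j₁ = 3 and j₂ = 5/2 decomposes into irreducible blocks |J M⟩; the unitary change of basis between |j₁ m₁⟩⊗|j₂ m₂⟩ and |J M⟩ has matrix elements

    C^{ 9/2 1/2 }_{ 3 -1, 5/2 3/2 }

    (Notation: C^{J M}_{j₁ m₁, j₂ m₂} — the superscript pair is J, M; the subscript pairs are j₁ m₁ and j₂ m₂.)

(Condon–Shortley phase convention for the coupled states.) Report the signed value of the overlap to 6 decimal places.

√[10·1!5!4!/11! · 2!4!4!1!5!4!] = √(184320/77)
  +(−1)^0/∏(0,1,4,4,1,0)! = 1/576  (running 1/576)
  +(−1)^1/∏(1,0,3,3,2,1)! = -1/72  (running -7/576)
⟨..|..⟩ = √(184320/77)·(-7/576) = -0.594588

-0.594588  (= −√(35/99))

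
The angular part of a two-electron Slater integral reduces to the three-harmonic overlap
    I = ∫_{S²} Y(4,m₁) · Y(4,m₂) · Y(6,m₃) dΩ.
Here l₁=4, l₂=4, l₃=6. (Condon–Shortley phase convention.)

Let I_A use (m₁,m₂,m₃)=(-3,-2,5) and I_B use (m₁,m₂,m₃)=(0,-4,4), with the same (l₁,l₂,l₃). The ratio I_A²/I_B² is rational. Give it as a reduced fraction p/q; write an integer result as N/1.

11/40

Same 4,4,6: normalisation and zero-m 3j drop out of the ratio.
A: Δ: 2! 6! 6! / 15! → 1/1261260; sum: t=1:−1/86400 t=2:+1/172800 = -1/172800; 3j²(4 4 6; -3 -2 5) = Δ·Π!·Σ² = 1/130  (sign +1)
B: Δ: 2! 6! 6! / 15! → 1/1261260; sum: t=0:+1/69120 = 1/69120; 3j²(4 4 6; 0 -4 4) = Δ·Π!·Σ² = 4/143  (sign +1)
I_A²/I_B² = (1/130)/(4/143) = 11/40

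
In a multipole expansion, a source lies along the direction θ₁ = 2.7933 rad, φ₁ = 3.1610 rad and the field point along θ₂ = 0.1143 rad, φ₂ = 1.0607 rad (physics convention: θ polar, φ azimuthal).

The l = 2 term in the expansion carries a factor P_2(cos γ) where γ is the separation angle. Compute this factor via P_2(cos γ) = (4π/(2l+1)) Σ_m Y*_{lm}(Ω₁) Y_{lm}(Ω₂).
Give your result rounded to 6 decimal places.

0.863699

Summing Y*_{l m}(θ₁,φ₁)·Y_{l m}(θ₂,φ₂) over m ∈ [−2, 2]; prefactor 4π/(2·2+1) = 2.513274:
  term(m=-2) = (-0.000111, -0.000197)   from Y*(Ω₁)=(0.044960, 0.001746), Y(Ω₂)=(-0.002629, -0.004282)
  term(m=-1) = (0.010958, -0.018723)   from Y*(Ω₁)=(0.247788, 0.004810), Y(Ω₂)=(0.042740, -0.076392)
  term(m=+0) = (0.321961, 0.000000)   from Y*(Ω₁)=(0.520572, -0.000000), Y(Ω₂)=(0.618476, 0.000000)
  term(m=+1) = (0.010958, 0.018723)   from Y*(Ω₁)=(-0.247788, 0.004810), Y(Ω₂)=(-0.042740, -0.076392)
  term(m=+2) = (-0.000111, 0.000197)   from Y*(Ω₁)=(0.044960, -0.001746), Y(Ω₂)=(-0.002629, 0.004282)
Total Σ_m = (0.343655, -0.000000). Multiply by 2.513274: (0.863699, -0.000000). P_2(cos γ) = 0.863699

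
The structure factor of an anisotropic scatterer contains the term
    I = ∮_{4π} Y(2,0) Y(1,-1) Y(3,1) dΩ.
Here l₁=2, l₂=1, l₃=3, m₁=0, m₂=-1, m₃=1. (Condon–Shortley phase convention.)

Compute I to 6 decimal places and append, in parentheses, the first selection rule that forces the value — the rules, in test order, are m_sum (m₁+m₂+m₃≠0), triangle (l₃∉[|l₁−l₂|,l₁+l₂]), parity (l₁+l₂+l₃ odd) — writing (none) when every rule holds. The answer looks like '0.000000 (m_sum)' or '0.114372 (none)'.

-0.202301 (none)

Rules hold: Σm=0, L=6 even, 1≤3≤3.
N = 5·3·7 = 105
Δ = 0!·4!·2!/7! = 1/105
Racah Σ t=0..0: t=0:+1/4 = 1/4
⇒ 3j(2 1 3; 0 0 0)² = 3/35, sgn -1
Racah Σ t=0..0: t=0:+1/8 = 1/8
⇒ 3j(2 1 3; 0 -1 1)² = 2/35, sgn +1
4πI² = N·(3j₀)²·(3jₘ)² = 18/35
I = -1·√(0.514286/4π) = -0.20230066
No selection rule forces the value: the integral is nonzero (none).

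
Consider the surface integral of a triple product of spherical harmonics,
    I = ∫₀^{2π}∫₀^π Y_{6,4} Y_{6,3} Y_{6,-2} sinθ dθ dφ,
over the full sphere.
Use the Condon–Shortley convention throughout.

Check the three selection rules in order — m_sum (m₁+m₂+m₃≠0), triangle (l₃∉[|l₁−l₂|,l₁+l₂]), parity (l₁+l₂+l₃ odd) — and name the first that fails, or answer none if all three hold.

Σmᵢ = 5  ✗
l₃∈[|l₁−l₂|,l₁+l₂]=[0,12], have l₃=6
Σlᵢ = 18 ⇒ even

m_sum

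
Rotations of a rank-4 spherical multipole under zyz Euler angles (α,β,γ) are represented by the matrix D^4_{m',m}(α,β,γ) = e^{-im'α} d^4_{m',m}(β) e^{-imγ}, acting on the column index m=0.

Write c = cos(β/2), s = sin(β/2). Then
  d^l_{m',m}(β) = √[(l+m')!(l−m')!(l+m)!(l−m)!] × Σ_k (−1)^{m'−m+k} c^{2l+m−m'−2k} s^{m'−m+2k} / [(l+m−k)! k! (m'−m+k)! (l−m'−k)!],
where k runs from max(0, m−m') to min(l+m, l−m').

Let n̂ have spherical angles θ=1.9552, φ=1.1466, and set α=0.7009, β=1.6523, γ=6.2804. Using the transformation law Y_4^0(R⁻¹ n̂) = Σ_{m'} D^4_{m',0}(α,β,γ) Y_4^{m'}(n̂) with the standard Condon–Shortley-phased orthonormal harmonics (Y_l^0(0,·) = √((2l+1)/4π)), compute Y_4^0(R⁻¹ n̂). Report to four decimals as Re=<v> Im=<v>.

Need the full column D^4_{m',0} for m'=−4..4 at α=0.7009, β=1.6523, γ=6.2804.
cos(β/2)=0.677712, sin(β/2)=0.735328
d^4_{-4,0}: single k=4 term ⇒ +0.516004;  D = -0.486809+0.171104i
d^4_{-3,0}: k∈[3..4] ⇒ +0.672561 -0.791778 = -0.119217;  D = +0.060464-0.102746i
d^4_{-2,0}: k∈[2..4] ⇒ +0.496996 -1.560248 +0.688806 = -0.374446;  D = -0.062979-0.369112i
d^4_{-1,0}: k∈[1..4] ⇒ +0.215929 -1.525226 +1.795584 -0.352311 = +0.133977;  D = +0.102393+0.086402i
d^4_{0,0}: k∈[0..4] ⇒ +0.044500 -0.838208 +2.220272 -1.161704 +0.085477 = +0.350337;  D = +0.350337+0.000000i
d^4_{1,0}: k∈[0..3] ⇒ -0.215929 +1.525226 -1.795584 +0.352311 = -0.133977;  D = -0.102393+0.086402i
d^4_{2,0}: k∈[0..2] ⇒ +0.496996 -1.560248 +0.688806 = -0.374446;  D = -0.062979+0.369112i
d^4_{3,0}: k∈[0..1] ⇒ -0.672561 +0.791778 = +0.119217;  D = -0.060464-0.102746i
d^4_{4,0}: single k=0 term ⇒ +0.516004;  D = -0.486809-0.171104i
Y_4^{m'}(θ=1.9552,φ=1.1466) and Σ D·Y over m':
  (-0.4868+0.1711i)·(-0.0411+0.3242i)  (+0.0605-0.1027i)·(+0.3574-0.1099i)  (-0.0630-0.3691i)·(+0.0030+0.0034i)  (+0.1024+0.0864i)·(+0.1364-0.3021i)  (+0.3503+0.0000i)·(-0.0557+0.0000i)  (-0.1024+0.0864i)·(-0.1364-0.3021i)  (-0.0630+0.3691i)·(+0.0030-0.0034i)  (-0.0605-0.1027i)·(-0.3574-0.1099i)  (-0.4868-0.1711i)·(-0.0411-0.3242i)
Y_4^0(R⁻¹ n̂) = +0.012413+0.000000i

Re=0.0124 Im=0.0000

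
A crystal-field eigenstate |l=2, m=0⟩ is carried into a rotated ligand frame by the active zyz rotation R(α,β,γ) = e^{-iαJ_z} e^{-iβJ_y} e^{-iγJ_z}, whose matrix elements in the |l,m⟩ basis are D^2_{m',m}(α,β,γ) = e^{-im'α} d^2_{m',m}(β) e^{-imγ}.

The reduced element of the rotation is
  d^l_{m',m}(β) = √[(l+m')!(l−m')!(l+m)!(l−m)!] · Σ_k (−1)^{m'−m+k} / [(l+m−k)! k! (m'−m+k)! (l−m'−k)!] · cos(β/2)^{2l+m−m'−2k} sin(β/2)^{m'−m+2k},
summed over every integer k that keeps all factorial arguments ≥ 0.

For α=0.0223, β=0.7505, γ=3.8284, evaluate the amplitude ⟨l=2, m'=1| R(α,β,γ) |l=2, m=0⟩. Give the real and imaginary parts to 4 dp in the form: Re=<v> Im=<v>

Re=-0.6107 Im=0.0136

Split into d^2_{1,0}(β=0.7505) × two z-phases.
c=cos(0.750500/2)=0.930416, s=sin(0.750500/2)=0.366505; N=√[6·1·2·2]=4.898979
Admissible k: 0..1 (factorial args all ≥0)
  k=0: (−1)^1·4.8990/(2)·0.9304^3·0.3665^1 = -0.723081
  k=1: (−1)^2·4.8990/(2)·0.9304^1·0.3665^3 = +0.112200
d^2_{1,0}(0.7505) = -0.723081 +0.112200 = -0.610881
Attach z-rotation phases: D = e^{-i(1)(0.0223)}·(-0.610881)·e^{-i(0)(3.8284)} = -0.610730+0.013622i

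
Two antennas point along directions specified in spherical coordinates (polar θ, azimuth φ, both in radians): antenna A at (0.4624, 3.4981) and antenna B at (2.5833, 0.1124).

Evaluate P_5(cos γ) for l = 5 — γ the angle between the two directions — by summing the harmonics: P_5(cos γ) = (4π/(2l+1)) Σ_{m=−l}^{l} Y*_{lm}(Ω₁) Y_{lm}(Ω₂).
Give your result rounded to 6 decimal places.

Addition theorem: P_5(cos γ) = (4π/11) Σ_m Y*_{lm}(Ω₁) Y_{lm}(Ω₂), m = −5…5:
  m=-5: (+0.001723-0.008016i) × (+0.016384-0.010318i) = -0.000054-0.000149i  (running Σ = -0.000054-0.000149i)
  m=-4: (+0.007505+0.051476i) × (-0.088290+0.042605i) = -0.002856-0.004225i  (running Σ = -0.002910-0.004374i)
  m=-3: (-0.091632-0.167224i) × (+0.265677-0.093144i) = -0.039920-0.035893i  (running Σ = -0.042831-0.040267i)
  m=-2: (+0.320323+0.277011i) × (-0.455411+0.104136i) = -0.174726-0.092796i  (running Σ = -0.217556-0.133063i)
  m=-1: (-0.436433-0.162537i) × (+0.302845-0.034184i) = -0.137728-0.034304i  (running Σ = -0.355284-0.167368i)
  m=0: (-0.067954-0.000000i) × (+0.273146+0.000000i) = -0.018561-0.000000i  (running Σ = -0.373845-0.167368i)
  m=1: (+0.436433-0.162537i) × (-0.302845-0.034184i) = -0.137728+0.034304i  (running Σ = -0.511572-0.133063i)
  m=2: (+0.320323-0.277011i) × (-0.455411-0.104136i) = -0.174726+0.092796i  (running Σ = -0.686298-0.040267i)
  m=3: (+0.091632-0.167224i) × (-0.265677-0.093144i) = -0.039920+0.035893i  (running Σ = -0.726218-0.004374i)
  m=4: (+0.007505-0.051476i) × (-0.088290-0.042605i) = -0.002856+0.004225i  (running Σ = -0.729074-0.000149i)
  m=5: (-0.001723-0.008016i) × (-0.016384-0.010318i) = -0.000054+0.000149i  (running Σ = -0.729128-0.000000i)
Accumulated sum -0.729128-0.000000i; after 4π/(2l+1) scaling, -0.832954-0.000000i ⇒ P_5 = -0.832954

-0.832954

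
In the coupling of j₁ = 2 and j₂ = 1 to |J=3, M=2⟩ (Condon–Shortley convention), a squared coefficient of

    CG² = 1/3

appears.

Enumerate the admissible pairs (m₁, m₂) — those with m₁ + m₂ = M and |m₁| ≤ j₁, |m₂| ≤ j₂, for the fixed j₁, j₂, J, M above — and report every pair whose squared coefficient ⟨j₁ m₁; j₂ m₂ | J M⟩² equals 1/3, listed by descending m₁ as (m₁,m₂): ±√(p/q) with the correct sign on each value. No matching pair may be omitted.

(2,0): +√(1/3)

Admissible pairs with m₁+m₂ = M = 2: (1,1), (2,0)
  (m₁,m₂)=(2,0): CG² = 1/3, CG = +√(1/3)   ← matches the target
  (m₁,m₂)=(1,1): CG² = 2/3, CG = +√(2/3)
Pairs with CG² = 1/3: (2,0): +√(1/3)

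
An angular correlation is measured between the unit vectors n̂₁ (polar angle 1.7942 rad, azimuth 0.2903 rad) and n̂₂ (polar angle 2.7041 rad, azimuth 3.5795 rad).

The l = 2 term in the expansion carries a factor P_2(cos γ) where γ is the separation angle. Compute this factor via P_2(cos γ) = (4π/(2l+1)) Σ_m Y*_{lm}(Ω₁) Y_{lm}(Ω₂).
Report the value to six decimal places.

-0.435126

Expand P_2 via completeness: Σ_{m} conj(Y_{2,m}) at Ω₁ times Y_{2,m} at Ω₂ —
  m=-2: Y*=0.30712 + 0.20148j  Y=0.04440 - 0.05325j  product 0.02437 - 0.00741j
  m=-1: Y*=-0.15992 - 0.04777j  Y=0.26850 - 0.12572j  product -0.04895 + 0.00728j
  m=+0: Y*=-0.26895 + 0.00000j  Y=0.46095 + 0.00000j  product -0.12397 + 0.00000j
  m=+1: Y*=0.15992 - 0.04777j  Y=-0.26850 - 0.12572j  product -0.04895 - 0.00728j
  m=+2: Y*=0.30712 - 0.20148j  Y=0.04440 + 0.05325j  product 0.02437 + 0.00741j
Total Σ_m = -0.17313 + 0.00000j. Multiply by 2.513274: -0.43513 + 0.00000j. P_2(cos γ) = -0.435126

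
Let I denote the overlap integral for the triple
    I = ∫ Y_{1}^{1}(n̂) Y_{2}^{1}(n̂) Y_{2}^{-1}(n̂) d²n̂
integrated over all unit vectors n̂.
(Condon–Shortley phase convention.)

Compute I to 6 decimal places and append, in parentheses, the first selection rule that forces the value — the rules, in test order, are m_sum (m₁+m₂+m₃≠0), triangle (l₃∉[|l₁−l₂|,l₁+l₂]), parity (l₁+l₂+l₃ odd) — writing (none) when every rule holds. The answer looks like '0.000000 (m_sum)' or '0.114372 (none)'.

0.000000 (m_sum)

Σmᵢ = 1 ≠ 0, so the φ-integral vanishes; I = 0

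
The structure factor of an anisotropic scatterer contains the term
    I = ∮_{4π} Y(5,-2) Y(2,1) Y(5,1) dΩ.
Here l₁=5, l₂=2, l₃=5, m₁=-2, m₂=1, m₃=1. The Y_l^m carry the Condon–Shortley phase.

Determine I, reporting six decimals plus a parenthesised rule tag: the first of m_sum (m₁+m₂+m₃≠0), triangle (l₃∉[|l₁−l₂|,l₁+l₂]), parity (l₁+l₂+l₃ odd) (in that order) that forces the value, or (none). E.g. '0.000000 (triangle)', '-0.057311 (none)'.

Rules hold: Σm=0, L=12 even, 3≤5≤7.
N = 11·5·11 = 605
Δ = 2!·8!·2!/13! = 1/38610
Racah Σ t=0..2: t=0:+1/2880 t=1:−1/576 t=2:+1/2880 = -1/960
⇒ 3j(5 2 5; 0 0 0)² = 10/429, sgn +1
Racah Σ t=1..2: t=1:−1/2880 t=2:+1/1440 = 1/2880
⇒ 3j(5 2 5; -2 1 1)² = 7/715, sgn +1
4πI² = N·(3j₀)²·(3jₘ)² = 70/507
I = +1·√(0.138067/4π) = 0.10481902
No selection rule forces the value: the integral is nonzero (none).

0.104819 (none)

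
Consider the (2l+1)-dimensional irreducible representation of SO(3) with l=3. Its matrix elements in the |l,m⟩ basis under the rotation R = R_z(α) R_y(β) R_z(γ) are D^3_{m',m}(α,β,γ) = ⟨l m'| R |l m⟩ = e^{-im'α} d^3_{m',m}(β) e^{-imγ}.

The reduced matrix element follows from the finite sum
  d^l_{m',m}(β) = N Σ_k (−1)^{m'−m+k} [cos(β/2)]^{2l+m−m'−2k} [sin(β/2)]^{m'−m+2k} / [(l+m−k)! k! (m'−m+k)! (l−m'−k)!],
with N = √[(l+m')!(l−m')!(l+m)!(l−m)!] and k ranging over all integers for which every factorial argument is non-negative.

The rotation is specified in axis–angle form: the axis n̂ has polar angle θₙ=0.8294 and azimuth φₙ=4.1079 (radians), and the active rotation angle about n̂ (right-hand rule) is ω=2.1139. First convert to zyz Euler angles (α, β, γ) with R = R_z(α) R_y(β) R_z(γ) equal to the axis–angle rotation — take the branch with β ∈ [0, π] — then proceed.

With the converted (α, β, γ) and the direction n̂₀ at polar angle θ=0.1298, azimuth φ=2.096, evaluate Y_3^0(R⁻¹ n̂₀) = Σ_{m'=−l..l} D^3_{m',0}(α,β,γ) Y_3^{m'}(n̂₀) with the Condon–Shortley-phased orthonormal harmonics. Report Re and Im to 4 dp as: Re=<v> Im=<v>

Re=-0.2140 Im=0.0000

Axis–angle → zyz. n̂ = (sinθₙcosφₙ, sinθₙsinφₙ, cosθₙ) = (-0.419167, -0.606831, +0.675318), ω = 2.1139.
R = I cosω + sinω [n̂]ₓ + (1−cosω) n̂n̂ᵀ gives
  R = [-0.250293, -0.192328, -0.948875; +0.963964, +0.041756, -0.262737; +0.090153, -0.980442, +0.174947]
β = atan2(√(R₁₃²+R₂₃²), R₃₃) = 1.394945; α = atan2(R₂₃, R₁₃) mod 2π = 3.411718; γ = atan2(R₃₂, −R₃₁) mod 2π = 4.620696
Need the full column D^3_{m',0} for m'=−3..3 at α=3.4117, β=1.3949, γ=4.6207.
cos(β/2)=0.766468, sin(β/2)=0.642282
d^3_{-3,0}: single k=3 term ⇒ +0.533550;  D = -0.367737-0.386582i
d^3_{-2,0}: k∈[2..3] ⇒ +0.779810 -0.547587 = +0.232224;  D = +0.199150+0.119444i
d^3_{-1,0}: k∈[1..3] ⇒ +0.588555 -1.239859 +0.290212 = -0.361092;  D = +0.347998+0.096358i
d^3_{0,0}: k∈[0..3] ⇒ +0.202752 -1.281359 +0.899777 -0.070203 = -0.249034;  D = -0.249034+0.000000i
d^3_{1,0}: k∈[0..2] ⇒ -0.588555 +1.239859 -0.290212 = +0.361092;  D = -0.347998+0.096358i
d^3_{2,0}: k∈[0..1] ⇒ +0.779810 -0.547587 = +0.232224;  D = +0.199150-0.119444i
d^3_{3,0}: single k=0 term ⇒ -0.533550;  D = +0.367737-0.386582i
Y_3^{m'}(θ=0.1298,φ=2.096) and Σ D·Y over m':
  (-0.3677-0.3866i)·(+0.0009-0.0000i)  (+0.1992+0.1194i)·(-0.0084+0.0147i)  (+0.3480+0.0964i)·(-0.0821-0.1417i)  (-0.2490+0.0000i)·(+0.7091+0.0000i)  (-0.3480+0.0964i)·(+0.0821-0.1417i)  (+0.1992-0.1194i)·(-0.0084-0.0147i)  (+0.3677-0.3866i)·(-0.0009-0.0000i)
Y_3^0(R⁻¹ n̂) = -0.213986+0.000000i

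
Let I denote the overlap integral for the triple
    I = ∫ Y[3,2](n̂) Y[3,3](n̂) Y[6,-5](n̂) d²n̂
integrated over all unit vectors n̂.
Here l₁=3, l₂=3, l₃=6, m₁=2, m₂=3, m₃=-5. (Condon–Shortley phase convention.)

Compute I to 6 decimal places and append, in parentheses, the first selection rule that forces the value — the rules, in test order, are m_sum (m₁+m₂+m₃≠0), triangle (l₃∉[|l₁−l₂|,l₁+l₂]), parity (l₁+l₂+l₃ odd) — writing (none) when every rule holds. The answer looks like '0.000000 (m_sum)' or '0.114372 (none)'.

m-sum 0 ✓  L=12 even ✓  0≤6≤6 ✓
Π(2lᵢ+1) = 7×7×13 = 637
triangle coeff Δ(3,3,6) = 1/12012
Σ_t [0,0]: t=0:+1/1296 = 1/1296
(3j)²=100/3003 [(3 3 6; 0 0 0)], sign=+1
Σ_t [0,0]: t=0:+1/86400 = 1/86400
(3j)²=1/26 [(3 3 6; 2 3 -5)], sign=-1
⇒ 4πI² = 350/429
I = (-1)√(350/429/(4π)) = -0.25480060
No selection rule forces the value: the integral is nonzero (none).

-0.254801 (none)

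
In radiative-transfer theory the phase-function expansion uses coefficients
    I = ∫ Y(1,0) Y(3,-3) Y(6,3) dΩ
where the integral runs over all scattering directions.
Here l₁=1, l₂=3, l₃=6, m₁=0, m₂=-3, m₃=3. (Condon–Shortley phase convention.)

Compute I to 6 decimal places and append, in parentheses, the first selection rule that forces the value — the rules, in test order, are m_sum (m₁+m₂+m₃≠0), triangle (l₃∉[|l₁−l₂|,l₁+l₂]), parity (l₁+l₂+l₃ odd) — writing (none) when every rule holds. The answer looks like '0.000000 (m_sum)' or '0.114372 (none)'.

0.000000 (triangle)

triangle: need 2≤l₃≤4, have 6; I=0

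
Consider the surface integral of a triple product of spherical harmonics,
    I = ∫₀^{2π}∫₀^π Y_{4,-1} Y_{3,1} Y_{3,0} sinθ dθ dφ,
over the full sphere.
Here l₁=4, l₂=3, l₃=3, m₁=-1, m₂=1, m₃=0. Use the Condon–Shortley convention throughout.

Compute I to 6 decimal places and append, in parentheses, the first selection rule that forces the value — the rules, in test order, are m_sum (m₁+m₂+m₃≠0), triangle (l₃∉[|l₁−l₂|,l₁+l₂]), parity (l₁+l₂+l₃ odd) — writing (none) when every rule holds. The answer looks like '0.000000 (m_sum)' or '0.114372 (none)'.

-0.099323 (none)

Rules hold: Σm=0, L=10 even, 1≤3≤7.
N = 9·7·7 = 441
Δ = 4!·4!·2!/11! = 1/34650
Racah Σ t=1..3: t=1:−1/72 t=2:+1/16 t=3:−1/72 = 5/144
⇒ 3j(4 3 3; 0 0 0)² = 2/77, sgn -1
Racah Σ t=2..4: t=2:+1/48 t=3:−1/24 t=4:+1/288 = -5/288
⇒ 3j(4 3 3; -1 1 0)² = 5/462, sgn +1
4πI² = N·(3j₀)²·(3jₘ)² = 15/121
I = -1·√(0.123967/4π) = -0.09932258
No selection rule forces the value: the integral is nonzero (none).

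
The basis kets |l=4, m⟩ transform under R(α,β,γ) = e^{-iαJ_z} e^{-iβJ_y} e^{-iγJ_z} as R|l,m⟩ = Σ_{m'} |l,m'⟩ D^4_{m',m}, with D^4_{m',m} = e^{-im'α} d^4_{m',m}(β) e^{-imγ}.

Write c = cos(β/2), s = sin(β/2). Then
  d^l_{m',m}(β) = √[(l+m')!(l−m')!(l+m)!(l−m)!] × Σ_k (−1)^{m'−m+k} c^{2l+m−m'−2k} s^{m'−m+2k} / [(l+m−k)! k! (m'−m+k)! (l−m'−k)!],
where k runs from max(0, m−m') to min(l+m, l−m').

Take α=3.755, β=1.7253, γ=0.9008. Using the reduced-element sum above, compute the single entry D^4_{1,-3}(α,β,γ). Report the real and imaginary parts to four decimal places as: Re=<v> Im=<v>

Split into d^4_{1,-3}(β=1.7253) × two z-phases.
c=cos(1.725300/2)=0.650427, s=sin(1.725300/2)=0.759569; N=√[120·6·1·5040]=1904.940944
Admissible k: 0..1 (factorial args all ≥0)
  k=0: (−1)^4·1904.9409/(144)·0.6504^4·0.7596^4 = +0.788100
  k=1: (−1)^5·1904.9409/(240)·0.6504^2·0.7596^6 = -0.644867
d^4_{1,-3}(1.7253) = +0.788100 -0.644867 = +0.143233
Attach z-rotation phases: D = e^{-i(1)(3.7550)}·(+0.143233)·e^{-i(-3)(0.9008)} = +0.070946-0.124429i

Re=0.0709 Im=-0.1244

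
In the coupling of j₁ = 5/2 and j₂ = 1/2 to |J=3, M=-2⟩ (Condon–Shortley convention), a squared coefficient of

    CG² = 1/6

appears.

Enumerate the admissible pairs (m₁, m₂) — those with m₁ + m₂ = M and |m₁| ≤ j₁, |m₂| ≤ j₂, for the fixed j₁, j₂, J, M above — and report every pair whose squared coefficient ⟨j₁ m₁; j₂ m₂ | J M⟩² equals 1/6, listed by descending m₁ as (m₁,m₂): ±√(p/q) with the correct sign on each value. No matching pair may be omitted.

Admissible pairs with m₁+m₂ = M = -2: (-5/2,1/2), (-3/2,-1/2)
  (m₁,m₂)=(-3/2,-1/2): CG² = 5/6, CG = +√(5/6)
  (m₁,m₂)=(-5/2,1/2): CG² = 1/6, CG = +√(1/6)   ← matches the target
Pairs with CG² = 1/6: (-5/2,1/2): +√(1/6)

(-5/2,1/2): +√(1/6)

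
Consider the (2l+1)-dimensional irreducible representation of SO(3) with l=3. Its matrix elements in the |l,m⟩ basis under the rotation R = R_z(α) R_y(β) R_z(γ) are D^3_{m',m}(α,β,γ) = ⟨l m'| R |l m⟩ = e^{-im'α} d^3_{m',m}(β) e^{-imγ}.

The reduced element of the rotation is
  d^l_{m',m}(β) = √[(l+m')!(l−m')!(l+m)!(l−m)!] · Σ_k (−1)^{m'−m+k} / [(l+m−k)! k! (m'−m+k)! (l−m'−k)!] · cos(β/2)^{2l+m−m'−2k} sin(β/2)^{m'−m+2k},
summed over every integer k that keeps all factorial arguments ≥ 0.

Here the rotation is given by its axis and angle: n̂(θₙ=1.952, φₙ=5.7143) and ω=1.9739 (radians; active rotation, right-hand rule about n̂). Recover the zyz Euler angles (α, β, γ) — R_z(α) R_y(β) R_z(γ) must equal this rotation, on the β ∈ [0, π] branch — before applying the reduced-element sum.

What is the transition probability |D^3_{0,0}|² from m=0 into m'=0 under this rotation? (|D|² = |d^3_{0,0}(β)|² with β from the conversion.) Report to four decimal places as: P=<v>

Axis–angle → zyz. n̂ = (sinθₙcosφₙ, sinθₙsinφₙ, cosθₙ) = (+0.782025, -0.500025, -0.372038), ω = 1.9739.
R = I cosω + sinω [n̂]ₓ + (1−cosω) n̂n̂ᵀ gives
  R = [+0.459189, -0.202205, -0.865019; -0.886642, -0.044172, -0.460342; +0.054874, +0.978346, -0.199567]
β = atan2(√(R₁₃²+R₂₃²), R₃₃) = 1.771713; α = atan2(R₂₃, R₁₃) mod 2π = 3.630648; γ = atan2(R₃₂, −R₃₁) mod 2π = 1.626826
D^3_{0,0}(3.6306,1.7717,1.6268) = e^{-i·0·3.6306}·d^3_{0,0}(1.7717)·e^{-i·0·1.6268}. Compute d first:
With c≡cos(β/2)=0.632627 and s≡sin(β/2)=0.774457, N=[6·6·6·6]^{1/2}=36.000000
k: max(0,(0)−(0))=0 … min(3+(0),3−(0))=3
  k=0: (−1)^0·36.0000/(36)·0.6326^6·0.7745^0 = +0.064104
  k=1: (−1)^1·36.0000/(4)·0.6326^4·0.7745^2 = -0.864623
  k=2: (−1)^2·36.0000/(4)·0.6326^2·0.7745^4 = +1.295766
  k=3: (−1)^3·36.0000/(36)·0.6326^0·0.7745^6 = -0.215766
d^3_{0,0}(1.7717) = +0.064104 -0.864623 +1.295766 -0.215766 = +0.279480
|D^3_{0,0}|² = |d^3_{0,0}(β)|² = (+0.279480)² = 0.078109 (the z-rotation phases have unit modulus)

P=0.0781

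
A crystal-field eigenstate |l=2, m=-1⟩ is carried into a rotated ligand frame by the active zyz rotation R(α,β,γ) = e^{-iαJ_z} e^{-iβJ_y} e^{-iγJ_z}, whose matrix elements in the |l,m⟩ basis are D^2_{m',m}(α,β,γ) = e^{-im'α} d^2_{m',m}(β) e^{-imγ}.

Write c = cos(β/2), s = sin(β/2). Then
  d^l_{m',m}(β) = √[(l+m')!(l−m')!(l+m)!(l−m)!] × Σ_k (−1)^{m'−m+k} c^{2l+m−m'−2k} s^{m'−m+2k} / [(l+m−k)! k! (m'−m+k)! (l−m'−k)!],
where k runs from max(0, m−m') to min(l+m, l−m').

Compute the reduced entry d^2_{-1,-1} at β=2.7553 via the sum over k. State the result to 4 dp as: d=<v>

d^2_{-1,-1}(β=2.7553) via the finite sum:
With c≡cos(β/2)=0.191948 and s≡sin(β/2)=0.981405, N=[1·6·1·6]^{1/2}=6.000000
k: max(0,(-1)−(-1))=0 … min(2+(-1),2−(-1))=1
  k=0: (−1)^0·6.0000/(6)·0.1919^4·0.9814^0 = +0.001357
  k=1: (−1)^1·6.0000/(2)·0.1919^2·0.9814^2 = -0.106459
d^2_{-1,-1}(2.7553) = +0.001357 -0.106459 = -0.105102

d=-0.1051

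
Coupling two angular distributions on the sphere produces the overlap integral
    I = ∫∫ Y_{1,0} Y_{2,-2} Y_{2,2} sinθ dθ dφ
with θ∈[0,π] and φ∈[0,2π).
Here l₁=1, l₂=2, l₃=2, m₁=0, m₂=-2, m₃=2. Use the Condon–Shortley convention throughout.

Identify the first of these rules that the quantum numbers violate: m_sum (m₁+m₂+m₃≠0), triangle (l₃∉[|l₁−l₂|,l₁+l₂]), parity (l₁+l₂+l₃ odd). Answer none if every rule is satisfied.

azimuthal sum: 0 − 2 + 2 = 0  ✓
1 ≤ 2 ≤ 3 (triangle on l)  ✓
L = 1 + 2 + 2 = 5 (odd)  ✗

parity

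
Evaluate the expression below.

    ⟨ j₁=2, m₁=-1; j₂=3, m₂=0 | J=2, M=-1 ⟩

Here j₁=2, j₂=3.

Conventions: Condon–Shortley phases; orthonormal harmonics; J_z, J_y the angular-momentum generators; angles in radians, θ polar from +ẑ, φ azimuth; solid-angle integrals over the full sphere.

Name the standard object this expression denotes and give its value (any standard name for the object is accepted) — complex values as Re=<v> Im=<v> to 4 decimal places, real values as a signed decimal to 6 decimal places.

Clebsch–Gordan coefficient, +√(2/7) ≈ +0.534522

This is a Clebsch–Gordan (vector-coupling) coefficient.
j₁+j₂−J=3  J+j₁−j₂=1  J−j₁+j₂=3  j₁+j₂+J+1=8
(j₁±m₁, j₂±m₂, J±M) = (1,3,3,3,1,3)
P² = 81/14
sum k=2..3:
  [2] +1/4 = 1/4
  [3] −1/36 = -1/36
S = 2/9
C² = P²·S² = 2/7 ; C = +0.534522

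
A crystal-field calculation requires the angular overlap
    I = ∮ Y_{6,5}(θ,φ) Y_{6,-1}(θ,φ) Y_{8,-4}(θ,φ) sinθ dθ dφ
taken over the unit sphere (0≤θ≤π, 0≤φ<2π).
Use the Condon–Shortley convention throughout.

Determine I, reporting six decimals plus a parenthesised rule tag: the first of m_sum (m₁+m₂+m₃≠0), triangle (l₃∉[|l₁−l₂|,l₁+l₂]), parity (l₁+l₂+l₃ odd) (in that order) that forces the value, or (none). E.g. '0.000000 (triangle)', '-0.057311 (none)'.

Checks pass: Σm=0; 20 even; l₃=8∈[0,12].
(2·6+1)(2·6+1)(2·8+1) = 2873
Δ: 4! 8! 8! / 21! → 1/1309458150
sum: t=0:+1/49766400 t=1:−1/3110400 t=2:+1/1327104 t=3:−1/3110400 t=4:+1/49766400 = 1/6635520
3j²(6 6 8; 0 0 0) = Δ·Π!·Σ² = 350/46189  (sign +1)
sum: t=0:+1/87091200 t=1:−1/139345920 = 1/232243200
3j²(6 6 8; 5 -1 -4) = Δ·Π!·Σ² = 33/8398  (sign +1)
combine: 4πI² = 2873·350/46189·33/8398 = 525/6137
take √, sign +1: I = 0.08250811
No selection rule forces the value: the integral is nonzero (none).

0.082508 (none)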